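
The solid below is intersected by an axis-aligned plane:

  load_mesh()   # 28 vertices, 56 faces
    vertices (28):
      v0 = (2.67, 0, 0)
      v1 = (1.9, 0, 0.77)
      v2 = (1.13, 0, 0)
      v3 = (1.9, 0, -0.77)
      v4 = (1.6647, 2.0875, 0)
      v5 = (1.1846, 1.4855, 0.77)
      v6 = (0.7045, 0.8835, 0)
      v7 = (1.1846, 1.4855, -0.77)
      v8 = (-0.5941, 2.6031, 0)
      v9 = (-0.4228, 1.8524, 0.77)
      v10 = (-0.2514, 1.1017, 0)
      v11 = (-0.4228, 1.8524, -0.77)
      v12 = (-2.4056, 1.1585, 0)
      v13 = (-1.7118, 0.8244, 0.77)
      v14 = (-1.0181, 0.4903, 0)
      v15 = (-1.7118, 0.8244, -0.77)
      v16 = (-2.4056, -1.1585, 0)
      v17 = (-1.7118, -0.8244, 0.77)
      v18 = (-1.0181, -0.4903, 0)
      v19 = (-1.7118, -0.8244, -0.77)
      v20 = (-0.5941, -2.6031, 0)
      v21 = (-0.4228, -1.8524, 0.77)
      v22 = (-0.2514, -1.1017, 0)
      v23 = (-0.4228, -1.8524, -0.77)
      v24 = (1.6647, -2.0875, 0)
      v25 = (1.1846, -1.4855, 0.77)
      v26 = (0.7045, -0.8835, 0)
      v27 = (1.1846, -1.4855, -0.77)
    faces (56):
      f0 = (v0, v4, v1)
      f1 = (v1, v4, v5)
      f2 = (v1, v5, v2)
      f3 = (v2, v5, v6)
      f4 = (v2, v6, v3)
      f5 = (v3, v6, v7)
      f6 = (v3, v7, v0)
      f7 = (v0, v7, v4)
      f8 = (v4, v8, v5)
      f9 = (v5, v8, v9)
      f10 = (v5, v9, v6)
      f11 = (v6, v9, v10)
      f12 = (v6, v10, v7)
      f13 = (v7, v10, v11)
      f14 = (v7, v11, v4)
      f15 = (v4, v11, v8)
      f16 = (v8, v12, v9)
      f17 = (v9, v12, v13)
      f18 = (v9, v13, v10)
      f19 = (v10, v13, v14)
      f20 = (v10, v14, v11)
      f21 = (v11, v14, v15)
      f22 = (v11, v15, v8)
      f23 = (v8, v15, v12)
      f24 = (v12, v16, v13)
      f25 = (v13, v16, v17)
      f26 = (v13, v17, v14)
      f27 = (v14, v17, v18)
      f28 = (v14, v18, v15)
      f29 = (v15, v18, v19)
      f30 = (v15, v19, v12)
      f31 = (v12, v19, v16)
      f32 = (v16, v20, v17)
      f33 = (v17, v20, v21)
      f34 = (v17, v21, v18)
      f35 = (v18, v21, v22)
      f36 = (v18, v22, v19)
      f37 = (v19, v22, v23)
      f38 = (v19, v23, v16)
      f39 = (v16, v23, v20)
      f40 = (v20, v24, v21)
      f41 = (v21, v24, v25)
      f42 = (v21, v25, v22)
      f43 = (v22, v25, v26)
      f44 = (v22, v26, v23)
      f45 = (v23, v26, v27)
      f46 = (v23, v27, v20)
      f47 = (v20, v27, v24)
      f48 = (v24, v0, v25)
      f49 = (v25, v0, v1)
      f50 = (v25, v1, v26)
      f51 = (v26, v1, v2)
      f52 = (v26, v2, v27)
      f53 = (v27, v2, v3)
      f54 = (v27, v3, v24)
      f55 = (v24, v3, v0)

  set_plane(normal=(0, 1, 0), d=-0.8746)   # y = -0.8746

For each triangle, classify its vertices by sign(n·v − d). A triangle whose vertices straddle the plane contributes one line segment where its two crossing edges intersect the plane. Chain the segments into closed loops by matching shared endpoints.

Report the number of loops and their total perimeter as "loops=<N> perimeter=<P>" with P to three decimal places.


loops=2 perimeter=9.230

Straddling triangles (18 of 56):
  (v12,v16,v13) [+-+] → (-2.4056, -0.8746, 0)–(-2.30627, -0.8746, 0.110244)  len=0.1484
  (v13,v16,v17) [+-+] → (-2.30627, -0.8746, 0.110244)–(-1.81605, -0.8746, 0.654304)  len=0.7323
  (v12,v19,v16) [++-] → (-1.81605, -0.8746, -0.654304)–(-2.4056, -0.8746, 0)  len=0.8807
  (v16,v20,v17) [--+] → (-1.68026, -0.8746, 0.748268)–(-1.81605, -0.8746, 0.654304)  len=0.1651
  (v17,v20,v21) [+--] → (-1.68026, -0.8746, 0.748268)–(-1.64885, -0.8746, 0.77)  len=0.0382
  (v17,v21,v18) [+-+] → (-1.64885, -0.8746, 0.77)–(-0.850143, -0.8746, 0.217246)  len=0.9713
  (v18,v21,v22) [+--] → (-0.850143, -0.8746, 0.217246)–(-0.536185, -0.8746, 0)  len=0.3818
  (v18,v22,v19) [+-+] → (-0.536185, -0.8746, 0)–(-1.44742, -0.8746, -0.630606)  len=1.1082
  (v19,v22,v23) [+--] → (-1.44742, -0.8746, -0.630606)–(-1.64885, -0.8746, -0.77)  len=0.2450
  (v19,v23,v16) [+--] → (-1.64885, -0.8746, -0.77)–(-1.81605, -0.8746, -0.654304)  len=0.2033
  (v24,v0,v25) [-+-] → (2.24881, -0.8746, 0)–(1.79546, -0.8746, 0.453344)  len=0.6411
  (v25,v0,v1) [-++] → (1.79546, -0.8746, 0.453344)–(1.4788, -0.8746, 0.77)  len=0.4478
  (v25,v1,v26) [-+-] → (1.4788, -0.8746, 0.77)–(0.716543, -0.8746, 0.00775665)  len=1.0780
  (v26,v1,v2) [-++] → (0.716543, -0.8746, 0.00775665)–(0.708786, -0.8746, 0)  len=0.0110
  (v26,v2,v27) [-+-] → (0.708786, -0.8746, 0)–(1.16215, -0.8746, -0.453344)  len=0.6411
  (v27,v2,v3) [-++] → (1.16215, -0.8746, -0.453344)–(1.4788, -0.8746, -0.77)  len=0.4478
  (v27,v3,v24) [-+-] → (1.4788, -0.8746, -0.77)–(1.80142, -0.8746, -0.447393)  len=0.4562
  (v24,v3,v0) [-++] → (1.80142, -0.8746, -0.447393)–(2.24881, -0.8746, 0)  len=0.6327

Chained into 2 loop(s):
  loop 1: 10 segments, perimeter = 4.8743
  loop 2: 8 segments, perimeter = 4.3558
Total perimeter = 9.230


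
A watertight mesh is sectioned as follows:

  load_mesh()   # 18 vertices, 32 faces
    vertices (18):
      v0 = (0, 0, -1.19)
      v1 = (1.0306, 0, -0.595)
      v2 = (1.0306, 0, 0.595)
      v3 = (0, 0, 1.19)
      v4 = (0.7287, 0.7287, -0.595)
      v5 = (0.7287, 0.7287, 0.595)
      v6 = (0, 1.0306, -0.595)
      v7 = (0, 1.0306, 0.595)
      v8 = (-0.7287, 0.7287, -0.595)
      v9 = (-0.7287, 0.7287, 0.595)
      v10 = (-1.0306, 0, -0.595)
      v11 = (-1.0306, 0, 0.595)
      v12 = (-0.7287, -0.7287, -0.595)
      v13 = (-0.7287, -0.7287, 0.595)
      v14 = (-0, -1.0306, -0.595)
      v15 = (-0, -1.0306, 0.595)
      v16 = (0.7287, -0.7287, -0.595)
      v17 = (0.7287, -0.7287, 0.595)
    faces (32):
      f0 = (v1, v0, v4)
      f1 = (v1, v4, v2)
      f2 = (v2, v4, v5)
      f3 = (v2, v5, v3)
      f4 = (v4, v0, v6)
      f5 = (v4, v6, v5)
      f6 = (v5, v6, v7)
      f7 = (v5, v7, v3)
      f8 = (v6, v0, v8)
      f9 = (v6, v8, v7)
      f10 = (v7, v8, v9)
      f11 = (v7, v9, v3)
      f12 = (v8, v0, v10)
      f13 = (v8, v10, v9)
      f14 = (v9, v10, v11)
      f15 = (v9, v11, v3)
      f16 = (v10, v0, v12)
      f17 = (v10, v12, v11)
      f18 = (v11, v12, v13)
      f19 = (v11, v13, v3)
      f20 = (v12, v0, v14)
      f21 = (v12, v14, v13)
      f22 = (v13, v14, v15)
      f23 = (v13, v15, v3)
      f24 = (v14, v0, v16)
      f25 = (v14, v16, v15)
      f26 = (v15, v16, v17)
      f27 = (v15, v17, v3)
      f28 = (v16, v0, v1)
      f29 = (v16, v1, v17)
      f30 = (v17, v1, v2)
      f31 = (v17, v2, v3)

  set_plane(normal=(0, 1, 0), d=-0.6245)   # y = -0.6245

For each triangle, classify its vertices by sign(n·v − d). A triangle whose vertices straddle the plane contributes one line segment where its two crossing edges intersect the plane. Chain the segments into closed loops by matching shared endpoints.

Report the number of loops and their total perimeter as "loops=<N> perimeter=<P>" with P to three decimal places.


loops=1 perimeter=5.629

Straddling triangles (12 of 32):
  (v10,v0,v12) [++-] → (-0.6245, -0.6245, -0.680082)–(-0.77187, -0.6245, -0.595)  len=0.1702
  (v10,v12,v11) [+-+] → (-0.77187, -0.6245, -0.595)–(-0.77187, -0.6245, -0.424837)  len=0.1702
  (v11,v12,v13) [+--] → (-0.77187, -0.6245, -0.424837)–(-0.77187, -0.6245, 0.595)  len=1.0198
  (v11,v13,v3) [+-+] → (-0.77187, -0.6245, 0.595)–(-0.6245, -0.6245, 0.680082)  len=0.1702
  (v12,v0,v14) [-+-] → (-0.6245, -0.6245, -0.680082)–(0, -0.6245, -0.829455)  len=0.6421
  (v13,v15,v3) [--+] → (0, -0.6245, 0.829455)–(-0.6245, -0.6245, 0.680082)  len=0.6421
  (v14,v0,v16) [-+-] → (0, -0.6245, -0.829455)–(0.6245, -0.6245, -0.680082)  len=0.6421
  (v15,v17,v3) [--+] → (0.6245, -0.6245, 0.680082)–(0, -0.6245, 0.829455)  len=0.6421
  (v16,v0,v1) [-++] → (0.6245, -0.6245, -0.680082)–(0.77187, -0.6245, -0.595)  len=0.1702
  (v16,v1,v17) [-+-] → (0.77187, -0.6245, -0.595)–(0.77187, -0.6245, 0.424837)  len=1.0198
  (v17,v1,v2) [-++] → (0.77187, -0.6245, 0.424837)–(0.77187, -0.6245, 0.595)  len=0.1702
  (v17,v2,v3) [-++] → (0.77187, -0.6245, 0.595)–(0.6245, -0.6245, 0.680082)  len=0.1702

Chained into 1 loop(s):
  loop 1: 12 segments, perimeter = 5.6291
Total perimeter = 5.629


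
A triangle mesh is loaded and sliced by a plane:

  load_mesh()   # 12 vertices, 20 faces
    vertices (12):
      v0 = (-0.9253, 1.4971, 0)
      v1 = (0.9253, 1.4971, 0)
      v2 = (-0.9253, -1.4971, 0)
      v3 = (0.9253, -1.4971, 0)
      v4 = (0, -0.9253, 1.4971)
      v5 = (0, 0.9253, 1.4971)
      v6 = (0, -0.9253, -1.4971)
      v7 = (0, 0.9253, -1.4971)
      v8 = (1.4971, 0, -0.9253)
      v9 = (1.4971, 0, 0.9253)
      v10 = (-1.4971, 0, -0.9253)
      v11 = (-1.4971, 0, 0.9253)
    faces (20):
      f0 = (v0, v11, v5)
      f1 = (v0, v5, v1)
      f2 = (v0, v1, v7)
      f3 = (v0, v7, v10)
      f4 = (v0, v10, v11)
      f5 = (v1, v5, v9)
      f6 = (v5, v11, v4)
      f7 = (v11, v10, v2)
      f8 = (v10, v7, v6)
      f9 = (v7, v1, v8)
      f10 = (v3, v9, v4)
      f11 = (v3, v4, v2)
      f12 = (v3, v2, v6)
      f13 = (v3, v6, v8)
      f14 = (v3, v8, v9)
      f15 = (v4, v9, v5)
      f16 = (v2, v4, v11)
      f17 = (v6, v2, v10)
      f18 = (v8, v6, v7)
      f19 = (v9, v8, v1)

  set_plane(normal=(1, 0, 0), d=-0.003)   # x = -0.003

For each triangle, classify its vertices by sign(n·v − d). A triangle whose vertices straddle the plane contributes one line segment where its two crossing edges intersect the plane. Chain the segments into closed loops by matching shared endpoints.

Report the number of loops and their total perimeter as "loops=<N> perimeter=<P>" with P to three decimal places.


loops=1 perimeter=10.104

Straddling triangles (10 of 20):
  (v0,v11,v5) [--+] → (-0.003, 0.923446, 1.49595)–(-0.003, 0.927154, 1.49225)  len=0.0052
  (v0,v5,v1) [-++] → (-0.003, 0.927154, 1.49225)–(-0.003, 1.4971, 0)  len=1.5974
  (v0,v1,v7) [-++] → (-0.003, 1.4971, 0)–(-0.003, 0.927154, -1.49225)  len=1.5974
  (v0,v7,v10) [-+-] → (-0.003, 0.927154, -1.49225)–(-0.003, 0.923446, -1.49595)  len=0.0052
  (v5,v11,v4) [+-+] → (-0.003, 0.923446, 1.49595)–(-0.003, -0.923446, 1.49595)  len=1.8469
  (v10,v7,v6) [-++] → (-0.003, 0.923446, -1.49595)–(-0.003, -0.923446, -1.49595)  len=1.8469
  (v3,v4,v2) [++-] → (-0.003, -0.927154, 1.49225)–(-0.003, -1.4971, 0)  len=1.5974
  (v3,v2,v6) [+-+] → (-0.003, -1.4971, 0)–(-0.003, -0.927154, -1.49225)  len=1.5974
  (v2,v4,v11) [-+-] → (-0.003, -0.927154, 1.49225)–(-0.003, -0.923446, 1.49595)  len=0.0052
  (v6,v2,v10) [+--] → (-0.003, -0.927154, -1.49225)–(-0.003, -0.923446, -1.49595)  len=0.0052

Chained into 1 loop(s):
  loop 1: 10 segments, perimeter = 10.1043
Total perimeter = 10.104


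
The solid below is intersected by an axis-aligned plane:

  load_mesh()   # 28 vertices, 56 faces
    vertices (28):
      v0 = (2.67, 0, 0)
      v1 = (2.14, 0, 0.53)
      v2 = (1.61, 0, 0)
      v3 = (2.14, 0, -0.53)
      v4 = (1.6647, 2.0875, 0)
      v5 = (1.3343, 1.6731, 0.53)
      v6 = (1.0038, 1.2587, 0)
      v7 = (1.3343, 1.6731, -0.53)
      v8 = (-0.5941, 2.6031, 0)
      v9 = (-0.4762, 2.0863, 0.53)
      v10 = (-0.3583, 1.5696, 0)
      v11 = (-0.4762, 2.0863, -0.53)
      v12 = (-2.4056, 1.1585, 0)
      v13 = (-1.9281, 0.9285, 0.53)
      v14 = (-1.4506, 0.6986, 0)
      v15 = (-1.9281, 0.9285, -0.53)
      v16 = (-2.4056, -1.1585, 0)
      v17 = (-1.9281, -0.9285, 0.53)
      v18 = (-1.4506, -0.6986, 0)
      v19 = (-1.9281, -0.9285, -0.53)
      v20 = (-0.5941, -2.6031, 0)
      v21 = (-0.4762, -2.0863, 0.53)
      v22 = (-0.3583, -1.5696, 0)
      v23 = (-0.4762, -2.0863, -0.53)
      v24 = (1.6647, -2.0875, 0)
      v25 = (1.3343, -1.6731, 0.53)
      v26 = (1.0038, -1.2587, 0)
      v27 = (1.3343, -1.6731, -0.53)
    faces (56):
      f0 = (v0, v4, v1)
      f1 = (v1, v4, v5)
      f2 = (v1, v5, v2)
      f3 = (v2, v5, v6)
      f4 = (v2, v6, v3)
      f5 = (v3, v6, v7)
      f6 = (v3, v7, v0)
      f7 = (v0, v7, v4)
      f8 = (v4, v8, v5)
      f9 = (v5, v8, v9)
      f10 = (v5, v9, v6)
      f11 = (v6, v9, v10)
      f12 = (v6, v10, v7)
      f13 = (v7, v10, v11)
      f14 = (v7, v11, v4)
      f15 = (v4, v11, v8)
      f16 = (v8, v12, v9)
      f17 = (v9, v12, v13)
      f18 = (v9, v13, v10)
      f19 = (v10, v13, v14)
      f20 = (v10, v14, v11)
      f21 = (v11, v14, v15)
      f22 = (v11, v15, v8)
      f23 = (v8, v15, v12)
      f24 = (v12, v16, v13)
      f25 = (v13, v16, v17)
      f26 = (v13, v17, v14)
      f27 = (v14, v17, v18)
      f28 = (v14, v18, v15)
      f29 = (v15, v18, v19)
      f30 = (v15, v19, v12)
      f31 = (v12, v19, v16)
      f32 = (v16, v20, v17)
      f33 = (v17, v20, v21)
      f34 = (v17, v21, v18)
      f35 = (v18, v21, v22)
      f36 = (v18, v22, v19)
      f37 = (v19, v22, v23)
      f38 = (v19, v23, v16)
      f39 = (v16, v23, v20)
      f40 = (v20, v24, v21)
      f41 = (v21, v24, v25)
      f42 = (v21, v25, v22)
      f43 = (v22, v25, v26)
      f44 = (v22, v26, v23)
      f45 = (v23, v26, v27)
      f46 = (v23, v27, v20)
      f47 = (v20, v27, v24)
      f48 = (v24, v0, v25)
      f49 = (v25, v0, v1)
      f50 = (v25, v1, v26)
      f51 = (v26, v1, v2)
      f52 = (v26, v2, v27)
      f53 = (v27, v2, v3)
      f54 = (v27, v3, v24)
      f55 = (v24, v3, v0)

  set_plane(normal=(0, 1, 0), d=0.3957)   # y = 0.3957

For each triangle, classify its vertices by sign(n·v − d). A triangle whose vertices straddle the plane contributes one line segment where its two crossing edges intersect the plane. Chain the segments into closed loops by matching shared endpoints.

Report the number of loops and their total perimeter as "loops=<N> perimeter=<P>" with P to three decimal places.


Straddling triangles (16 of 56):
  (v0,v4,v1) [-+-] → (2.47944, 0.3957, 0)–(2.0499, 0.3957, 0.429535)  len=0.6075
  (v1,v4,v5) [-++] → (2.0499, 0.3957, 0.429535)–(1.94945, 0.3957, 0.53)  len=0.1421
  (v1,v5,v2) [-+-] → (1.94945, 0.3957, 0.53)–(1.54479, 0.3957, 0.125349)  len=0.5723
  (v2,v5,v6) [-++] → (1.54479, 0.3957, 0.125349)–(1.41943, 0.3957, 0)  len=0.1773
  (v2,v6,v3) [-+-] → (1.41943, 0.3957, 0)–(1.78281, 0.3957, -0.363383)  len=0.5139
  (v3,v6,v7) [-++] → (1.78281, 0.3957, -0.363383)–(1.94945, 0.3957, -0.53)  len=0.2356
  (v3,v7,v0) [-+-] → (1.94945, 0.3957, -0.53)–(2.3541, 0.3957, -0.125349)  len=0.5723
  (v0,v7,v4) [-++] → (2.3541, 0.3957, -0.125349)–(2.47944, 0.3957, 0)  len=0.1773
  (v12,v16,v13) [+-+] → (-2.4056, 0.3957, 0)–(-2.05, 0.3957, 0.394694)  len=0.5313
  (v13,v16,v17) [+--] → (-2.05, 0.3957, 0.394694)–(-1.9281, 0.3957, 0.53)  len=0.1821
  (v13,v17,v14) [+-+] → (-1.9281, 0.3957, 0.53)–(-1.53949, 0.3957, 0.0986645)  len=0.5806
  (v14,v17,v18) [+--] → (-1.53949, 0.3957, 0.0986645)–(-1.4506, 0.3957, 0)  len=0.1328
  (v14,v18,v15) [+-+] → (-1.4506, 0.3957, 0)–(-1.77174, 0.3957, -0.35645)  len=0.4798
  (v15,v18,v19) [+--] → (-1.77174, 0.3957, -0.35645)–(-1.9281, 0.3957, -0.53)  len=0.2336
  (v15,v19,v12) [+-+] → (-1.9281, 0.3957, -0.53)–(-2.23107, 0.3957, -0.193715)  len=0.4526
  (v12,v19,v16) [+--] → (-2.23107, 0.3957, -0.193715)–(-2.4056, 0.3957, 0)  len=0.2607

Chained into 2 loop(s):
  loop 1: 8 segments, perimeter = 2.9981
  loop 2: 8 segments, perimeter = 2.8535
Total perimeter = 5.852

loops=2 perimeter=5.852


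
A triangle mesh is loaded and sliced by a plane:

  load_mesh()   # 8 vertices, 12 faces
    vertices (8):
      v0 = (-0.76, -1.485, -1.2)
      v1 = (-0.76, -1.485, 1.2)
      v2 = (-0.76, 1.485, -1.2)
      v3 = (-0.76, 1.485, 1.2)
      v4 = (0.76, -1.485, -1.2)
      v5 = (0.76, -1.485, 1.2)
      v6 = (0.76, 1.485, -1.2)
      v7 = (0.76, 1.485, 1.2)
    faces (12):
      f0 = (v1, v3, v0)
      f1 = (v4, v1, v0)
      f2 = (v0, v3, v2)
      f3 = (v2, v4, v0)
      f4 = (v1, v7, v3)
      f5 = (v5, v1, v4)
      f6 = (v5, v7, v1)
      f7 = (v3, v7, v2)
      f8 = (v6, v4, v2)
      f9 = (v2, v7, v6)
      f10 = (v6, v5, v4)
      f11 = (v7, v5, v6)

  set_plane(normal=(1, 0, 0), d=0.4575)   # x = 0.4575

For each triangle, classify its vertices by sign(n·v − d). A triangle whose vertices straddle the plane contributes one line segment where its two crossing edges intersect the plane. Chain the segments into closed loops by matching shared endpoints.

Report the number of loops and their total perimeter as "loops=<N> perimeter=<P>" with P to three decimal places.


loops=1 perimeter=10.740

Straddling triangles (8 of 12):
  (v4,v1,v0) [+--] → (0.4575, -1.485, -0.722368)–(0.4575, -1.485, -1.2)  len=0.4776
  (v2,v4,v0) [-+-] → (0.4575, -0.893931, -1.2)–(0.4575, -1.485, -1.2)  len=0.5911
  (v1,v7,v3) [-+-] → (0.4575, 0.893931, 1.2)–(0.4575, 1.485, 1.2)  len=0.5911
  (v5,v1,v4) [+-+] → (0.4575, -1.485, 1.2)–(0.4575, -1.485, -0.722368)  len=1.9224
  (v5,v7,v1) [++-] → (0.4575, 0.893931, 1.2)–(0.4575, -1.485, 1.2)  len=2.3789
  (v3,v7,v2) [-+-] → (0.4575, 1.485, 1.2)–(0.4575, 1.485, 0.722368)  len=0.4776
  (v6,v4,v2) [++-] → (0.4575, -0.893931, -1.2)–(0.4575, 1.485, -1.2)  len=2.3789
  (v2,v7,v6) [-++] → (0.4575, 1.485, 0.722368)–(0.4575, 1.485, -1.2)  len=1.9224

Chained into 1 loop(s):
  loop 1: 8 segments, perimeter = 10.7400
Total perimeter = 10.740


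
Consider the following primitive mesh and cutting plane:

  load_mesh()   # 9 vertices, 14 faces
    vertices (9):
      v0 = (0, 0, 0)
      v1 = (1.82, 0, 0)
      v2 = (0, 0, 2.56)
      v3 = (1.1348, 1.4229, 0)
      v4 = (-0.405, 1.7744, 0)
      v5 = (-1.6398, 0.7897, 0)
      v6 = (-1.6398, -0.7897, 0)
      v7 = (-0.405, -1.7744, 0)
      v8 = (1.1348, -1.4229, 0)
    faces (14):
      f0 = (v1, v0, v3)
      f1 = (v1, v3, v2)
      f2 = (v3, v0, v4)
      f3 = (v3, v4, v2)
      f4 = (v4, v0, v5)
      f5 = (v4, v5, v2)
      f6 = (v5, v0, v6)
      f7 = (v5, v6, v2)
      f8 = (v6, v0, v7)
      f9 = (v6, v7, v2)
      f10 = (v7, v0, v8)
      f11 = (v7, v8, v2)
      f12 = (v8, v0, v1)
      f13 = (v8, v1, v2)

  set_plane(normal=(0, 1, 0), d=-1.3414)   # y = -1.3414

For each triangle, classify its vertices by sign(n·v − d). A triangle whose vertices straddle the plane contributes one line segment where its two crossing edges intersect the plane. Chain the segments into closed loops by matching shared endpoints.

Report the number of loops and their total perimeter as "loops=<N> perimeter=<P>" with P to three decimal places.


Straddling triangles (6 of 14):
  (v6,v0,v7) [++-] → (-0.306169, -1.3414, 0)–(-0.947976, -1.3414, 0)  len=0.6418
  (v6,v7,v2) [+-+] → (-0.947976, -1.3414, 0)–(-0.306169, -1.3414, 0.624707)  len=0.8956
  (v7,v0,v8) [-+-] → (-0.306169, -1.3414, 0)–(1.0698, -1.3414, 0)  len=1.3760
  (v7,v8,v2) [--+] → (1.0698, -1.3414, 0.14663)–(-0.306169, -1.3414, 0.624707)  len=1.4567
  (v8,v0,v1) [-++] → (1.0698, -1.3414, 0)–(1.17405, -1.3414, 0)  len=0.1042
  (v8,v1,v2) [-++] → (1.17405, -1.3414, 0)–(1.0698, -1.3414, 0.14663)  len=0.1799

Chained into 1 loop(s):
  loop 1: 6 segments, perimeter = 4.6542
Total perimeter = 4.654

loops=1 perimeter=4.654


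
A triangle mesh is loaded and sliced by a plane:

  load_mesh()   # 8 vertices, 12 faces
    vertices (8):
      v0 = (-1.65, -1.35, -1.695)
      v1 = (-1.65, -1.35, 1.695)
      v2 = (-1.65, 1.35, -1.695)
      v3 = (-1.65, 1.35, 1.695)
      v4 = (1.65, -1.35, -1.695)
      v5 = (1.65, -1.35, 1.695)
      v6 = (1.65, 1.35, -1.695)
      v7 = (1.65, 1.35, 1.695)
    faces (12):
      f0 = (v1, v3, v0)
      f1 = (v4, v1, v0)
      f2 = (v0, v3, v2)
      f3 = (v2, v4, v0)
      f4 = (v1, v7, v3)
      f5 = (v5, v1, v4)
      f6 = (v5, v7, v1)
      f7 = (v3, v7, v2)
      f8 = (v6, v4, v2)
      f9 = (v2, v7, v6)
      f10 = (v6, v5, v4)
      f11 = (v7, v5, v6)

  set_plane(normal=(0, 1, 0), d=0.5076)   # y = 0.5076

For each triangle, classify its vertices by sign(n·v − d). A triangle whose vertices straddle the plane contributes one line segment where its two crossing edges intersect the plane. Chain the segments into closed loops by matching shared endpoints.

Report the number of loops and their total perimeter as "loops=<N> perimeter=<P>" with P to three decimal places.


loops=1 perimeter=13.380

Straddling triangles (8 of 12):
  (v1,v3,v0) [-+-] → (-1.65, 0.5076, 1.695)–(-1.65, 0.5076, 0.63732)  len=1.0577
  (v0,v3,v2) [-++] → (-1.65, 0.5076, 0.63732)–(-1.65, 0.5076, -1.695)  len=2.3323
  (v2,v4,v0) [+--] → (-0.6204, 0.5076, -1.695)–(-1.65, 0.5076, -1.695)  len=1.0296
  (v1,v7,v3) [-++] → (0.6204, 0.5076, 1.695)–(-1.65, 0.5076, 1.695)  len=2.2704
  (v5,v7,v1) [-+-] → (1.65, 0.5076, 1.695)–(0.6204, 0.5076, 1.695)  len=1.0296
  (v6,v4,v2) [+-+] → (1.65, 0.5076, -1.695)–(-0.6204, 0.5076, -1.695)  len=2.2704
  (v6,v5,v4) [+--] → (1.65, 0.5076, -0.63732)–(1.65, 0.5076, -1.695)  len=1.0577
  (v7,v5,v6) [+-+] → (1.65, 0.5076, 1.695)–(1.65, 0.5076, -0.63732)  len=2.3323

Chained into 1 loop(s):
  loop 1: 8 segments, perimeter = 13.3800
Total perimeter = 13.380


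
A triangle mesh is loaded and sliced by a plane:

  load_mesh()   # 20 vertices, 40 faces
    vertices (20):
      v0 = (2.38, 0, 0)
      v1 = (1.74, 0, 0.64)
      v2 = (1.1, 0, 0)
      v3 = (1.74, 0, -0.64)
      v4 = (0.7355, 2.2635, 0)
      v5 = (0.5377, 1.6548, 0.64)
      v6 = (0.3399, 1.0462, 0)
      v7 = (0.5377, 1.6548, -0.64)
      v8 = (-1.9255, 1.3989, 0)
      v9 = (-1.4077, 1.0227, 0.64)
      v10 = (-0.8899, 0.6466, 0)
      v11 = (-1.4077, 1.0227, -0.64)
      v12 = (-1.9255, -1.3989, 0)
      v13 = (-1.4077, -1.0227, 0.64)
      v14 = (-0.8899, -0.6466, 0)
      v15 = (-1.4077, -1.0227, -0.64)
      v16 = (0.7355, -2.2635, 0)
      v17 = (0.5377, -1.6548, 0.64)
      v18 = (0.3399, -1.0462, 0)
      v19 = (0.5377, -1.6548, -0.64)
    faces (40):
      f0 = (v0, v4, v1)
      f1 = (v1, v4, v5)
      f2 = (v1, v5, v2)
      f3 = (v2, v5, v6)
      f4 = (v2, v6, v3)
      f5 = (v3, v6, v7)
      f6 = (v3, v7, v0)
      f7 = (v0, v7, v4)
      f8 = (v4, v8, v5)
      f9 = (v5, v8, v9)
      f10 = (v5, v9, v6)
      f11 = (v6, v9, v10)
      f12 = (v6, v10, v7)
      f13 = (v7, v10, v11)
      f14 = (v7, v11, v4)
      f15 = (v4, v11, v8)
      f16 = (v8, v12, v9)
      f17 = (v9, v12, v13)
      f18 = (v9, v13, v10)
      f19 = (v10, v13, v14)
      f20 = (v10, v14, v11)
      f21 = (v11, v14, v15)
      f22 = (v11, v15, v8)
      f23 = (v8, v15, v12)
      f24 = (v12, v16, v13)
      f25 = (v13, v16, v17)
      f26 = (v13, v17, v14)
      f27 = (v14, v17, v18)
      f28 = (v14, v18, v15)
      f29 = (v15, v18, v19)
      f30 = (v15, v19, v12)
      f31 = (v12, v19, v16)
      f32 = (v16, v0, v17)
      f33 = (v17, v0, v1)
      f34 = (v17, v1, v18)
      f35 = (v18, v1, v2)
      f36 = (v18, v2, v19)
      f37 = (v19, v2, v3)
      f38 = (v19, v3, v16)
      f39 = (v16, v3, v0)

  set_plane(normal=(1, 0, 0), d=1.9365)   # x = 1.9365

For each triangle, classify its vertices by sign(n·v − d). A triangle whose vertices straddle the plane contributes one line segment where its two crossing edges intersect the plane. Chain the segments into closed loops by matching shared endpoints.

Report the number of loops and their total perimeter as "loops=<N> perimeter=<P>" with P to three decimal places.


Straddling triangles (6 of 40):
  (v0,v4,v1) [+--] → (1.9365, 0.610436, 0)–(1.9365, 0, 0.4435)  len=0.7545
  (v3,v7,v0) [--+] → (1.9365, 0.398363, -0.154068)–(1.9365, 0, -0.4435)  len=0.4924
  (v0,v7,v4) [+--] → (1.9365, 0.398363, -0.154068)–(1.9365, 0.610436, 0)  len=0.2621
  (v16,v0,v17) [-+-] → (1.9365, -0.610436, 0)–(1.9365, -0.398363, 0.154068)  len=0.2621
  (v17,v0,v1) [-+-] → (1.9365, -0.398363, 0.154068)–(1.9365, 0, 0.4435)  len=0.4924
  (v16,v3,v0) [--+] → (1.9365, 0, -0.4435)–(1.9365, -0.610436, 0)  len=0.7545

Chained into 1 loop(s):
  loop 1: 6 segments, perimeter = 3.0181
Total perimeter = 3.018

loops=1 perimeter=3.018


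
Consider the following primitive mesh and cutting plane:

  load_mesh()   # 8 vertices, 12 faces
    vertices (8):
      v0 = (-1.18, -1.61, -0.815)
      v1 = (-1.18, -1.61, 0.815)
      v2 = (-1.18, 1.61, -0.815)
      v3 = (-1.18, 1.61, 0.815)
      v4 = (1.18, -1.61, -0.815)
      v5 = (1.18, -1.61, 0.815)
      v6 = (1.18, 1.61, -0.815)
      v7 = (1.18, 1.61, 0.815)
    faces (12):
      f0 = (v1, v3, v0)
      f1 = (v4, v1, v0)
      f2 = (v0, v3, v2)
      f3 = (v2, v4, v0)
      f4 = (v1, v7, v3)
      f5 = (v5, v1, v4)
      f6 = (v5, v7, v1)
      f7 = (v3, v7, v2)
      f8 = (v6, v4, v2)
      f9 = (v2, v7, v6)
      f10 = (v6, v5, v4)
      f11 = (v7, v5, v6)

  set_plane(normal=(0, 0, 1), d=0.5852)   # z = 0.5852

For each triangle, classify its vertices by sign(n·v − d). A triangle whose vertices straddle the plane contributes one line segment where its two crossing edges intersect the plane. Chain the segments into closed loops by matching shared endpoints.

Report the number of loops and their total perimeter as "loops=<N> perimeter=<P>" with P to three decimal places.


loops=1 perimeter=11.160

Straddling triangles (8 of 12):
  (v1,v3,v0) [++-] → (-1.18, 1.15604, 0.5852)–(-1.18, -1.61, 0.5852)  len=2.7660
  (v4,v1,v0) [-+-] → (-0.847283, -1.61, 0.5852)–(-1.18, -1.61, 0.5852)  len=0.3327
  (v0,v3,v2) [-+-] → (-1.18, 1.15604, 0.5852)–(-1.18, 1.61, 0.5852)  len=0.4540
  (v5,v1,v4) [++-] → (-0.847283, -1.61, 0.5852)–(1.18, -1.61, 0.5852)  len=2.0273
  (v3,v7,v2) [++-] → (0.847283, 1.61, 0.5852)–(-1.18, 1.61, 0.5852)  len=2.0273
  (v2,v7,v6) [-+-] → (0.847283, 1.61, 0.5852)–(1.18, 1.61, 0.5852)  len=0.3327
  (v6,v5,v4) [-+-] → (1.18, -1.15604, 0.5852)–(1.18, -1.61, 0.5852)  len=0.4540
  (v7,v5,v6) [++-] → (1.18, -1.15604, 0.5852)–(1.18, 1.61, 0.5852)  len=2.7660

Chained into 1 loop(s):
  loop 1: 8 segments, perimeter = 11.1600
Total perimeter = 11.160


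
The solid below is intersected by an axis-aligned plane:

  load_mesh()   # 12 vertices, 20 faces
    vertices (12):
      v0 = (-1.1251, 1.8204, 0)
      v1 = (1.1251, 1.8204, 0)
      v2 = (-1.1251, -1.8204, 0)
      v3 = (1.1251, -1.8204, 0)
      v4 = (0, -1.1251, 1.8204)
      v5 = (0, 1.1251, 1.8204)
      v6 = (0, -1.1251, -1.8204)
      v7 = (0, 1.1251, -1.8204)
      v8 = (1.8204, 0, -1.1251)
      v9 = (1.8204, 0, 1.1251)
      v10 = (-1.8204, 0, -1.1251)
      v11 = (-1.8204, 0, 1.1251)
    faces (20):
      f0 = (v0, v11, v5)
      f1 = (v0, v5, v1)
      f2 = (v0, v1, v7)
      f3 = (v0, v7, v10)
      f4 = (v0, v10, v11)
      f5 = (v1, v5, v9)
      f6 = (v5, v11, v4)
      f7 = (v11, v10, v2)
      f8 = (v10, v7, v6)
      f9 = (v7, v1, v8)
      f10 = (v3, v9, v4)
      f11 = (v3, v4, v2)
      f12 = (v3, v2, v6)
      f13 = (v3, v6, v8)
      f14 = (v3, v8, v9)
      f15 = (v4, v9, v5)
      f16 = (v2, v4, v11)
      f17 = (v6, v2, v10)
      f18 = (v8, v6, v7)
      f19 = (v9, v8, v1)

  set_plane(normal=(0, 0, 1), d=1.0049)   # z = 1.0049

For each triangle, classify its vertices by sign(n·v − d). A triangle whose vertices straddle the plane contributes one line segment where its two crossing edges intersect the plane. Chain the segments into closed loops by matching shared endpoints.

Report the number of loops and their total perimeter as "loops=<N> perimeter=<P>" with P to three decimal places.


loops=1 perimeter=9.875

Straddling triangles (10 of 20):
  (v0,v11,v5) [-++] → (-1.74612, 0.194482, 1.0049)–(-0.504021, 1.43658, 1.0049)  len=1.7566
  (v0,v5,v1) [-+-] → (-0.504021, 1.43658, 1.0049)–(0.504021, 1.43658, 1.0049)  len=1.0080
  (v0,v10,v11) [--+] → (-1.8204, 0, 1.0049)–(-1.74612, 0.194482, 1.0049)  len=0.2082
  (v1,v5,v9) [-++] → (0.504021, 1.43658, 1.0049)–(1.74612, 0.194482, 1.0049)  len=1.7566
  (v11,v10,v2) [+--] → (-1.8204, 0, 1.0049)–(-1.74612, -0.194482, 1.0049)  len=0.2082
  (v3,v9,v4) [-++] → (1.74612, -0.194482, 1.0049)–(0.504021, -1.43658, 1.0049)  len=1.7566
  (v3,v4,v2) [-+-] → (0.504021, -1.43658, 1.0049)–(-0.504021, -1.43658, 1.0049)  len=1.0080
  (v3,v8,v9) [--+] → (1.8204, 0, 1.0049)–(1.74612, -0.194482, 1.0049)  len=0.2082
  (v2,v4,v11) [-++] → (-0.504021, -1.43658, 1.0049)–(-1.74612, -0.194482, 1.0049)  len=1.7566
  (v9,v8,v1) [+--] → (1.8204, 0, 1.0049)–(1.74612, 0.194482, 1.0049)  len=0.2082

Chained into 1 loop(s):
  loop 1: 10 segments, perimeter = 9.8752
Total perimeter = 9.875


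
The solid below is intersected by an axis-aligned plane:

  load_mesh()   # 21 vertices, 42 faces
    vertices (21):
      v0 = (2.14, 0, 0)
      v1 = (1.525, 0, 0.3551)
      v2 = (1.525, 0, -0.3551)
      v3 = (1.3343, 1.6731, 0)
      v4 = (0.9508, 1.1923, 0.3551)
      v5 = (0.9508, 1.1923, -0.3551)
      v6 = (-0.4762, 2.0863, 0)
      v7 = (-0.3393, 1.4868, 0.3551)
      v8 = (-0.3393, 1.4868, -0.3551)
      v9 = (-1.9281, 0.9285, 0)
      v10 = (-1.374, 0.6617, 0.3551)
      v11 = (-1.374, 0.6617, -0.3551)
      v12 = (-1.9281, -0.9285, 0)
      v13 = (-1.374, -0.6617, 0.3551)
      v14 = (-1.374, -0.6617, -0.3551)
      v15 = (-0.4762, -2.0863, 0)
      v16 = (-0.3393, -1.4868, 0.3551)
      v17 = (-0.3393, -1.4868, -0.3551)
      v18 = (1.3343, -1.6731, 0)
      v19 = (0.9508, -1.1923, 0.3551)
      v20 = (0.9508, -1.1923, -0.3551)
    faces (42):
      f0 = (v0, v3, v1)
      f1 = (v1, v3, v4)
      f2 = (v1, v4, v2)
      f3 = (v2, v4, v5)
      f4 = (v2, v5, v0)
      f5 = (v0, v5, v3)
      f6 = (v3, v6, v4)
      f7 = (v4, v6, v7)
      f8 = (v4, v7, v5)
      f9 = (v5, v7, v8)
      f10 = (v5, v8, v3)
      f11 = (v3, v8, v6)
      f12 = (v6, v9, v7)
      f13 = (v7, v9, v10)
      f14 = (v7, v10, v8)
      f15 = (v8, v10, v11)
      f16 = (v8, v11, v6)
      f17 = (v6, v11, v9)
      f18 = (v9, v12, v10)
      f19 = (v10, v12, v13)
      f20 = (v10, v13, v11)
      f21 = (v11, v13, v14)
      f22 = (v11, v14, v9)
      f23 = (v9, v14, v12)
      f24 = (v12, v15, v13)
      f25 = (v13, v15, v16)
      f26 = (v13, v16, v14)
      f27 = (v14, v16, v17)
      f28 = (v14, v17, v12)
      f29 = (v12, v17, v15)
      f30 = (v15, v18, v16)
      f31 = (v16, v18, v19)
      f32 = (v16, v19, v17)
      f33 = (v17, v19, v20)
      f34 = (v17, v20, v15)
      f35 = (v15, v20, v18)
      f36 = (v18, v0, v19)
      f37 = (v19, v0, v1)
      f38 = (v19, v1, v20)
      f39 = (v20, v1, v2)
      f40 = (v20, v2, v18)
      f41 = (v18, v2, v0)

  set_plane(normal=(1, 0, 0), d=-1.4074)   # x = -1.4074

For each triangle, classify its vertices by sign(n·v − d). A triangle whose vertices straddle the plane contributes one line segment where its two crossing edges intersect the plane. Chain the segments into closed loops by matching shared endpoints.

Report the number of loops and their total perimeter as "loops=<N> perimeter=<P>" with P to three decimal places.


Straddling triangles (10 of 42):
  (v6,v9,v7) [+-+] → (-1.4074, 1.34373, 0)–(-1.4074, 1.11147, 0.116377)  len=0.2598
  (v7,v9,v10) [+-+] → (-1.4074, 1.11147, 0.116377)–(-1.4074, 0.677782, 0.333695)  len=0.4851
  (v6,v11,v9) [++-] → (-1.4074, 0.677782, -0.333695)–(-1.4074, 1.34373, 0)  len=0.7449
  (v9,v12,v10) [--+] → (-1.4074, 0.565846, 0.333695)–(-1.4074, 0.677782, 0.333695)  len=0.1119
  (v10,v12,v13) [+-+] → (-1.4074, 0.565846, 0.333695)–(-1.4074, -0.677782, 0.333695)  len=1.2436
  (v11,v14,v9) [++-] → (-1.4074, -0.565846, -0.333695)–(-1.4074, 0.677782, -0.333695)  len=1.2436
  (v9,v14,v12) [-+-] → (-1.4074, -0.565846, -0.333695)–(-1.4074, -0.677782, -0.333695)  len=0.1119
  (v12,v15,v13) [-++] → (-1.4074, -1.34373, 0)–(-1.4074, -0.677782, 0.333695)  len=0.7449
  (v14,v17,v12) [++-] → (-1.4074, -1.11147, -0.116377)–(-1.4074, -0.677782, -0.333695)  len=0.4851
  (v12,v17,v15) [-++] → (-1.4074, -1.11147, -0.116377)–(-1.4074, -1.34373, 0)  len=0.2598

Chained into 1 loop(s):
  loop 1: 10 segments, perimeter = 5.6906
Total perimeter = 5.691

loops=1 perimeter=5.691


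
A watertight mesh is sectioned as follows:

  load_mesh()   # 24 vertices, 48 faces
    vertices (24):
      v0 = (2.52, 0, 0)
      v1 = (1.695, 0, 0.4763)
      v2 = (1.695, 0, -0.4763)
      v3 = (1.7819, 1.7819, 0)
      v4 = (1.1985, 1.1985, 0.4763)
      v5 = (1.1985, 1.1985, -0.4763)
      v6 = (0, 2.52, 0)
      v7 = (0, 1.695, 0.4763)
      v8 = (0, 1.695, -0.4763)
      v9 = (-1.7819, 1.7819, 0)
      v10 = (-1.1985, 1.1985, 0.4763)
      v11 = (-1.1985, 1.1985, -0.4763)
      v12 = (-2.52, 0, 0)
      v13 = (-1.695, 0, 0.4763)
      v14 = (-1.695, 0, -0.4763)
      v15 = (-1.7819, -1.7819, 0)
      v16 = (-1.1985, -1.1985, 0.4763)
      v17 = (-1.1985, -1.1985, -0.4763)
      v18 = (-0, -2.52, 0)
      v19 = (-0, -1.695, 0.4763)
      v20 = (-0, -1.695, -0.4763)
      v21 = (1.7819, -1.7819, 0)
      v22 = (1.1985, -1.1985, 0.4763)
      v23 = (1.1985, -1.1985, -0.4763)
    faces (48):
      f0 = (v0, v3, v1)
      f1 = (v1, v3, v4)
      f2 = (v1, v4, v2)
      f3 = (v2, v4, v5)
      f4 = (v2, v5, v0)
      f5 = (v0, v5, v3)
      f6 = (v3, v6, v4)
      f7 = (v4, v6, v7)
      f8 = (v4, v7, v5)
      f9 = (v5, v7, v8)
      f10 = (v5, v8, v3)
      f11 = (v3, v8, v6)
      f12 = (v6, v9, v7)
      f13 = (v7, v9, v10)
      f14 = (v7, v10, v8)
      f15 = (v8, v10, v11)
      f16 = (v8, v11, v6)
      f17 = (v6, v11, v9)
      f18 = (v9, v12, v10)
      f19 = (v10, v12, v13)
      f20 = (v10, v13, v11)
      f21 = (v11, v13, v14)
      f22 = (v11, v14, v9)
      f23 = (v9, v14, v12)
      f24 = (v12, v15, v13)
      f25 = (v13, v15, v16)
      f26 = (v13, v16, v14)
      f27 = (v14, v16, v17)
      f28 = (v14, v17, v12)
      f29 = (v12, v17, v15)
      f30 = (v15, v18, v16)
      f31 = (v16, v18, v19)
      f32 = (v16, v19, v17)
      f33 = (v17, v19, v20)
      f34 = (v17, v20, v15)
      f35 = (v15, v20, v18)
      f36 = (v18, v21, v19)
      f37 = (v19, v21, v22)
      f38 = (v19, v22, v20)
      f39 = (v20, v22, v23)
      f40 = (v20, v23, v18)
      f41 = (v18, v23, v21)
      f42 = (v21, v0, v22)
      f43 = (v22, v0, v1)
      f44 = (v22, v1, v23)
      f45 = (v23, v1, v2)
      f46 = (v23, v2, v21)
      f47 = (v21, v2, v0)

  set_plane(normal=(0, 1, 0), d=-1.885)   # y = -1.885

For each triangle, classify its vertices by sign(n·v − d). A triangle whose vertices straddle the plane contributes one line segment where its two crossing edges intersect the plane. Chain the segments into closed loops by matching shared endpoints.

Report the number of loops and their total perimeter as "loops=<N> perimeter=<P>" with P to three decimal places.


Straddling triangles (6 of 48):
  (v15,v18,v16) [+-+] → (-1.533, -1.885, 0)–(-0.575897, -1.885, 0.228869)  len=0.9841
  (v16,v18,v19) [+-+] → (-0.575897, -1.885, 0.228869)–(0, -1.885, 0.366607)  len=0.5921
  (v15,v20,v18) [++-] → (0, -1.885, -0.366607)–(-1.533, -1.885, 0)  len=1.5762
  (v18,v21,v19) [-++] → (1.533, -1.885, 0)–(0, -1.885, 0.366607)  len=1.5762
  (v20,v23,v18) [++-] → (0.575897, -1.885, -0.228869)–(0, -1.885, -0.366607)  len=0.5921
  (v18,v23,v21) [-++] → (0.575897, -1.885, -0.228869)–(1.533, -1.885, 0)  len=0.9841

Chained into 1 loop(s):
  loop 1: 6 segments, perimeter = 6.3049
Total perimeter = 6.305

loops=1 perimeter=6.305


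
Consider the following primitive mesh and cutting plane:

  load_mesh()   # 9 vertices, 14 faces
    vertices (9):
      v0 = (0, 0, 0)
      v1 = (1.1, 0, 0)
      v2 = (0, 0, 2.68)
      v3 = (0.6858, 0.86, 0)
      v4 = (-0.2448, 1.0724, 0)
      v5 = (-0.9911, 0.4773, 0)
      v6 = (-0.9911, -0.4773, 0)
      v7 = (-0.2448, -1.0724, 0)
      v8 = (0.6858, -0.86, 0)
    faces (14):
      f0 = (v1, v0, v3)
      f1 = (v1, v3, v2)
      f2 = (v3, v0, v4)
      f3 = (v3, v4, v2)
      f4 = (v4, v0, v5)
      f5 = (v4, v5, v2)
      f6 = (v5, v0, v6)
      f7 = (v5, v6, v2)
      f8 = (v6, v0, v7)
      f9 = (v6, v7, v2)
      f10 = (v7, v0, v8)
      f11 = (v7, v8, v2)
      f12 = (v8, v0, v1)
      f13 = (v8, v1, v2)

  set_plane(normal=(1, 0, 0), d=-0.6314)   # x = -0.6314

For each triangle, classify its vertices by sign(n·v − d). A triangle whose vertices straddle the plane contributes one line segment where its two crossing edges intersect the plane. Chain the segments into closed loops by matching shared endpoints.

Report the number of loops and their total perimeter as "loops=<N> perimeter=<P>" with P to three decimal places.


Straddling triangles (6 of 14):
  (v4,v0,v5) [++-] → (-0.6314, 0.304073, 0)–(-0.6314, 0.764125, 0)  len=0.4601
  (v4,v5,v2) [+-+] → (-0.6314, 0.764125, 0)–(-0.6314, 0.304073, 0.972653)  len=1.0760
  (v5,v0,v6) [-+-] → (-0.6314, 0.304073, 0)–(-0.6314, -0.304073, 0)  len=0.6081
  (v5,v6,v2) [--+] → (-0.6314, -0.304073, 0.972653)–(-0.6314, 0.304073, 0.972653)  len=0.6081
  (v6,v0,v7) [-++] → (-0.6314, -0.304073, 0)–(-0.6314, -0.764125, 0)  len=0.4601
  (v6,v7,v2) [-++] → (-0.6314, -0.764125, 0)–(-0.6314, -0.304073, 0.972653)  len=1.0760

Chained into 1 loop(s):
  loop 1: 6 segments, perimeter = 4.2883
Total perimeter = 4.288

loops=1 perimeter=4.288


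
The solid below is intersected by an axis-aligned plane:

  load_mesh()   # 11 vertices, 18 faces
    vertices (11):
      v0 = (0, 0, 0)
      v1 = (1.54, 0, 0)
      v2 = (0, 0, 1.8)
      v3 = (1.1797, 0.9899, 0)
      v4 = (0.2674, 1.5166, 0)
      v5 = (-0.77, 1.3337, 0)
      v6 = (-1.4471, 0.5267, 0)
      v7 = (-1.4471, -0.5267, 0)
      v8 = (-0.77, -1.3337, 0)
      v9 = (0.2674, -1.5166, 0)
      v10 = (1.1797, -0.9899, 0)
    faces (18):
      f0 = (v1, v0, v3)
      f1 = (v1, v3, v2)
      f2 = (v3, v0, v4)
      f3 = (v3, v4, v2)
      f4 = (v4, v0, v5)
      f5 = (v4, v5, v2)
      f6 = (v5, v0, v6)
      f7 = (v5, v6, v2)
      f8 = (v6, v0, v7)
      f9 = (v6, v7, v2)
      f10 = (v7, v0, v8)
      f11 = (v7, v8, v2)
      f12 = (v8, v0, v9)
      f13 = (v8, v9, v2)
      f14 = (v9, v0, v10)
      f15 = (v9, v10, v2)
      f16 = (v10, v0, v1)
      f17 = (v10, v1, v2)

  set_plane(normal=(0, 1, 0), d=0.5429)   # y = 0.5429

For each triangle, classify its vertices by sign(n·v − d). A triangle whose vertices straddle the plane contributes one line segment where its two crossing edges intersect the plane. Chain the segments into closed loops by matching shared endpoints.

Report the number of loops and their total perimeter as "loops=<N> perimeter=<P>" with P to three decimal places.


Straddling triangles (8 of 18):
  (v1,v0,v3) [--+] → (0.646994, 0.5429, 0)–(1.3424, 0.5429, 0)  len=0.6954
  (v1,v3,v2) [-+-] → (1.3424, 0.5429, 0)–(0.646994, 0.5429, 0.812809)  len=1.0697
  (v3,v0,v4) [+-+] → (0.646994, 0.5429, 0)–(0.0957217, 0.5429, 0)  len=0.5513
  (v3,v4,v2) [++-] → (0.0957217, 0.5429, 1.15565)–(0.646994, 0.5429, 0.812809)  len=0.6492
  (v4,v0,v5) [+-+] → (0.0957217, 0.5429, 0)–(-0.313439, 0.5429, 0)  len=0.4092
  (v4,v5,v2) [++-] → (-0.313439, 0.5429, 1.06729)–(0.0957217, 0.5429, 1.15565)  len=0.4186
  (v5,v0,v6) [+--] → (-0.313439, 0.5429, 0)–(-1.43351, 0.5429, 0)  len=1.1201
  (v5,v6,v2) [+--] → (-1.43351, 0.5429, 0)–(-0.313439, 0.5429, 1.06729)  len=1.5471

Chained into 1 loop(s):
  loop 1: 8 segments, perimeter = 6.4605
Total perimeter = 6.461

loops=1 perimeter=6.461


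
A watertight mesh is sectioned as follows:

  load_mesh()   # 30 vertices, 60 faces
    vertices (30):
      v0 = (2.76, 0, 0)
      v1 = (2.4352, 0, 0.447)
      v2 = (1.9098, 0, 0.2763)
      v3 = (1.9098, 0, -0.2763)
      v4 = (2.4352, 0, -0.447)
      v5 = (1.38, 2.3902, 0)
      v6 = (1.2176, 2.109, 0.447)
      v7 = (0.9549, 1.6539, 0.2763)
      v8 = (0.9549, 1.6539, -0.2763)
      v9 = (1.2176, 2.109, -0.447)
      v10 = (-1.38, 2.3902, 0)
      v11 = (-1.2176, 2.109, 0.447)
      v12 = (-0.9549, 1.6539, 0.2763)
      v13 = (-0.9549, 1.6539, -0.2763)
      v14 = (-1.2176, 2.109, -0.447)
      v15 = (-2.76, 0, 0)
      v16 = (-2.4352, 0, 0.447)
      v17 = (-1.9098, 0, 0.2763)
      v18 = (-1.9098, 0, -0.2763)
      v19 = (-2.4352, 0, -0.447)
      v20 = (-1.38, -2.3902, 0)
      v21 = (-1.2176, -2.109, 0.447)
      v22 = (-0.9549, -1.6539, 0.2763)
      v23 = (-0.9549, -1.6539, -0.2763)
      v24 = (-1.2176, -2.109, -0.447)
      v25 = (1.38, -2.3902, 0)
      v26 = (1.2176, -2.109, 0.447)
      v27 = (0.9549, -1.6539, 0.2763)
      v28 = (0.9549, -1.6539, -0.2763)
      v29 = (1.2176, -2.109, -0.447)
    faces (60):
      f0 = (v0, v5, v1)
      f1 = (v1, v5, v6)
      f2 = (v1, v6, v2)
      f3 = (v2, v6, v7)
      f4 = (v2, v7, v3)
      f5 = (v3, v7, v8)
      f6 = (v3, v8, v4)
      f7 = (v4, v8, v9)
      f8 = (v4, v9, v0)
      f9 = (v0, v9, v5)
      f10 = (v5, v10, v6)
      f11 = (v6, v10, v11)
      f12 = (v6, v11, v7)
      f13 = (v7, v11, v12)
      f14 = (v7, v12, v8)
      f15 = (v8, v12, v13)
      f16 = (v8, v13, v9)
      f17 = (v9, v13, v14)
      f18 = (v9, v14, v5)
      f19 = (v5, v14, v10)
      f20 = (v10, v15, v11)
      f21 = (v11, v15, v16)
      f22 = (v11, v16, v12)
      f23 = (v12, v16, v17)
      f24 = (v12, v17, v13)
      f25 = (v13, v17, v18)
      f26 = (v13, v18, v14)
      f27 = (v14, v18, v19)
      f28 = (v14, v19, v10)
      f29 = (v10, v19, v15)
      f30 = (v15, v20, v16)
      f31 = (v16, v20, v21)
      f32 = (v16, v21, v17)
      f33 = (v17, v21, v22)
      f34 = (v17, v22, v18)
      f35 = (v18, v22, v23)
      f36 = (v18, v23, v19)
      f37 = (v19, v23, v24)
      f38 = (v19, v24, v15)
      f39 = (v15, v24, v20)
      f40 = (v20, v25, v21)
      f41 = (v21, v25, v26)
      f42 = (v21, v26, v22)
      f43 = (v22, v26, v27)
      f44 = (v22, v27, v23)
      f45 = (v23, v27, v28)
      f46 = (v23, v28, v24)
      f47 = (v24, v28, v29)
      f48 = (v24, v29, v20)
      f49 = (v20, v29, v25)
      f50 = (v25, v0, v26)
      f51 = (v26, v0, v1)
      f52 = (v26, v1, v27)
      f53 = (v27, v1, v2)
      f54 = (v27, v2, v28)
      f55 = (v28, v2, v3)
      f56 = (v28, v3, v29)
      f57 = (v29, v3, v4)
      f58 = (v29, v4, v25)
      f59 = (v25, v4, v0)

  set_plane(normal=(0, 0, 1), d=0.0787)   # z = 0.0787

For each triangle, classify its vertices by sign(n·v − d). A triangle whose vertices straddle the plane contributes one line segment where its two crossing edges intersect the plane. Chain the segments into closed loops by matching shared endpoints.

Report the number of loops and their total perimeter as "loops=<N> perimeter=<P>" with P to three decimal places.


loops=2 perimeter=27.676

Straddling triangles (24 of 60):
  (v0,v5,v1) [--+] → (1.56578, 1.96938, 0.0787)–(2.70281, 0, 0.0787)  len=2.2740
  (v1,v5,v6) [+-+] → (1.56578, 1.96938, 0.0787)–(1.35141, 2.34069, 0.0787)  len=0.4288
  (v2,v7,v3) [++-] → (1.29636, 1.06249, 0.0787)–(1.9098, 0, 0.0787)  len=1.2269
  (v3,v7,v8) [-+-] → (1.29636, 1.06249, 0.0787)–(0.9549, 1.6539, 0.0787)  len=0.6829
  (v5,v10,v6) [--+] → (-0.92266, 2.34069, 0.0787)–(1.35141, 2.34069, 0.0787)  len=2.2741
  (v6,v10,v11) [+-+] → (-0.92266, 2.34069, 0.0787)–(-1.35141, 2.34069, 0.0787)  len=0.4287
  (v7,v12,v8) [++-] → (-0.271989, 1.6539, 0.0787)–(0.9549, 1.6539, 0.0787)  len=1.2269
  (v8,v12,v13) [-+-] → (-0.271989, 1.6539, 0.0787)–(-0.9549, 1.6539, 0.0787)  len=0.6829
  (v10,v15,v11) [--+] → (-2.48844, 0.371316, 0.0787)–(-1.35141, 2.34069, 0.0787)  len=2.2740
  (v11,v15,v16) [+-+] → (-2.48844, 0.371316, 0.0787)–(-2.70281, 0, 0.0787)  len=0.4288
  (v12,v17,v13) [++-] → (-1.56834, 0.591405, 0.0787)–(-0.9549, 1.6539, 0.0787)  len=1.2269
  (v13,v17,v18) [-+-] → (-1.56834, 0.591405, 0.0787)–(-1.9098, 0, 0.0787)  len=0.6829
  (v15,v20,v16) [--+] → (-1.56578, -1.96938, 0.0787)–(-2.70281, 0, 0.0787)  len=2.2740
  (v16,v20,v21) [+-+] → (-1.56578, -1.96938, 0.0787)–(-1.35141, -2.34069, 0.0787)  len=0.4288
  (v17,v22,v18) [++-] → (-1.29636, -1.06249, 0.0787)–(-1.9098, 0, 0.0787)  len=1.2269
  (v18,v22,v23) [-+-] → (-1.29636, -1.06249, 0.0787)–(-0.9549, -1.6539, 0.0787)  len=0.6829
  (v20,v25,v21) [--+] → (0.92266, -2.34069, 0.0787)–(-1.35141, -2.34069, 0.0787)  len=2.2741
  (v21,v25,v26) [+-+] → (0.92266, -2.34069, 0.0787)–(1.35141, -2.34069, 0.0787)  len=0.4287
  (v22,v27,v23) [++-] → (0.271989, -1.6539, 0.0787)–(-0.9549, -1.6539, 0.0787)  len=1.2269
  (v23,v27,v28) [-+-] → (0.271989, -1.6539, 0.0787)–(0.9549, -1.6539, 0.0787)  len=0.6829
  (v25,v0,v26) [--+] → (2.48844, -0.371316, 0.0787)–(1.35141, -2.34069, 0.0787)  len=2.2740
  (v26,v0,v1) [+-+] → (2.48844, -0.371316, 0.0787)–(2.70281, 0, 0.0787)  len=0.4288
  (v27,v2,v28) [++-] → (1.56834, -0.591405, 0.0787)–(0.9549, -1.6539, 0.0787)  len=1.2269
  (v28,v2,v3) [-+-] → (1.56834, -0.591405, 0.0787)–(1.9098, 0, 0.0787)  len=0.6829

Chained into 2 loop(s):
  loop 1: 12 segments, perimeter = 16.2168
  loop 2: 12 segments, perimeter = 11.4587
Total perimeter = 27.676
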